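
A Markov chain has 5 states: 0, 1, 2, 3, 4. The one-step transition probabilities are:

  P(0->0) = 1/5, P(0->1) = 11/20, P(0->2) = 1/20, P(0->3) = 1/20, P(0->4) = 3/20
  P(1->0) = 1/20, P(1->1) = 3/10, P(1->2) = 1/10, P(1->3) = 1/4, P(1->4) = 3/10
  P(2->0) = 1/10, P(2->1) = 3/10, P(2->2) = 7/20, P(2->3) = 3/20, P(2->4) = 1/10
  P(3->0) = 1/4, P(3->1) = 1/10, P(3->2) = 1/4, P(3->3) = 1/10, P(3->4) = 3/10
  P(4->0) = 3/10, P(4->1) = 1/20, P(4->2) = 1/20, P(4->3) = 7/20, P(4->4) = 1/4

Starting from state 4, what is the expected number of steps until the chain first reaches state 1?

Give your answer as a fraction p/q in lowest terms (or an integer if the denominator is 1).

Let h_i = expected steps to first reach 1 from state i.
Boundary: h_1 = 0.
First-step equations for the other states:
  h_0 = 1 + 1/5*h_0 + 11/20*h_1 + 1/20*h_2 + 1/20*h_3 + 3/20*h_4
  h_2 = 1 + 1/10*h_0 + 3/10*h_1 + 7/20*h_2 + 3/20*h_3 + 1/10*h_4
  h_3 = 1 + 1/4*h_0 + 1/10*h_1 + 1/4*h_2 + 1/10*h_3 + 3/10*h_4
  h_4 = 1 + 3/10*h_0 + 1/20*h_1 + 1/20*h_2 + 7/20*h_3 + 1/4*h_4

Substituting h_1 = 0 and rearranging gives the linear system (I - Q) h = 1:
  [4/5, -1/20, -1/20, -3/20] . (h_0, h_2, h_3, h_4) = 1
  [-1/10, 13/20, -3/20, -1/10] . (h_0, h_2, h_3, h_4) = 1
  [-1/4, -1/4, 9/10, -3/10] . (h_0, h_2, h_3, h_4) = 1
  [-3/10, -1/20, -7/20, 3/4] . (h_0, h_2, h_3, h_4) = 1

Solving yields:
  h_0 = 552/209
  h_2 = 772/209
  h_3 = 928/209
  h_4 = 984/209

Starting state is 4, so the expected hitting time is h_4 = 984/209.

Answer: 984/209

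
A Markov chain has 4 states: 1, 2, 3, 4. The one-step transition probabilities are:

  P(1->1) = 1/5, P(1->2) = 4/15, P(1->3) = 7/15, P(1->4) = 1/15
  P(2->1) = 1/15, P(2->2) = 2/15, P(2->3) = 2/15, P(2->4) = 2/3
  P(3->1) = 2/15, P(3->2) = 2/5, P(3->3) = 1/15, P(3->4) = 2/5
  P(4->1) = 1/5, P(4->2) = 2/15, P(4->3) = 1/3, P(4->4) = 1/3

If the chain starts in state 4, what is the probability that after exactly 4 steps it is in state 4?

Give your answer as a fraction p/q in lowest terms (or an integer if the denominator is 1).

Computing P^4 by repeated multiplication:
P^1 =
  1: [1/5, 4/15, 7/15, 1/15]
  2: [1/15, 2/15, 2/15, 2/3]
  3: [2/15, 2/5, 1/15, 2/5]
  4: [1/5, 2/15, 1/3, 1/3]
P^2 =
  1: [2/15, 64/225, 41/225, 2/5]
  2: [13/75, 8/45, 7/25, 83/225]
  3: [32/225, 38/225, 19/75, 98/225]
  4: [4/25, 56/225, 11/45, 26/75]
P^3 =
  1: [506/3375, 674/3375, 829/3375, 1366/3375]
  2: [532/3375, 52/225, 277/1125, 1232/3375]
  3: [542/3375, 742/3375, 847/3375, 1244/3375]
  4: [508/3375, 742/3375, 809/3375, 1316/3375]
P^4 =
  1: [7948/50625, 11078/50625, 4183/16875, 254/675]
  2: [2578/16875, 11138/50625, 491/2025, 19478/50625]
  3: [866/5625, 11222/50625, 823/3375, 19264/50625]
  4: [7832/50625, 11002/50625, 1381/5625, 6454/16875]

(P^4)[4 -> 4] = 6454/16875

Answer: 6454/16875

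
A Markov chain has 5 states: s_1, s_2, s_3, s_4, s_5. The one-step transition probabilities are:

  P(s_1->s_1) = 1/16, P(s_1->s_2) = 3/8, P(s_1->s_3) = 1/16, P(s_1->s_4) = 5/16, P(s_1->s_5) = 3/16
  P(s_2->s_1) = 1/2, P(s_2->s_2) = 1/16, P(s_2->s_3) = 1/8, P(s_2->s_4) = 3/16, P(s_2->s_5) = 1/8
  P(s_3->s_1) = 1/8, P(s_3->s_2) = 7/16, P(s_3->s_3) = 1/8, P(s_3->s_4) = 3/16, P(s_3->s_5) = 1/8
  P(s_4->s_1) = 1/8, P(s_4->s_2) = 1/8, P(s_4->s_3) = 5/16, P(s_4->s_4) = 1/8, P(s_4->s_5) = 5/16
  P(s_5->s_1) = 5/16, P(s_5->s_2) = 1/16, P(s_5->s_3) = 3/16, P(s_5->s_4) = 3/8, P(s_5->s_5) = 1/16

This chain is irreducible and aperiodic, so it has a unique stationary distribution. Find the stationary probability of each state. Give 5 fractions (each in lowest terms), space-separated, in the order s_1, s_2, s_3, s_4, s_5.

The stationary distribution satisfies pi = pi * P, i.e.:
  pi_s_1 = 1/16*pi_s_1 + 1/2*pi_s_2 + 1/8*pi_s_3 + 1/8*pi_s_4 + 5/16*pi_s_5
  pi_s_2 = 3/8*pi_s_1 + 1/16*pi_s_2 + 7/16*pi_s_3 + 1/8*pi_s_4 + 1/16*pi_s_5
  pi_s_3 = 1/16*pi_s_1 + 1/8*pi_s_2 + 1/8*pi_s_3 + 5/16*pi_s_4 + 3/16*pi_s_5
  pi_s_4 = 5/16*pi_s_1 + 3/16*pi_s_2 + 3/16*pi_s_3 + 1/8*pi_s_4 + 3/8*pi_s_5
  pi_s_5 = 3/16*pi_s_1 + 1/8*pi_s_2 + 1/8*pi_s_3 + 5/16*pi_s_4 + 1/16*pi_s_5
with normalization: pi_s_1 + pi_s_2 + pi_s_3 + pi_s_4 + pi_s_5 = 1.

Using the first 4 balance equations plus normalization, the linear system A*pi = b is:
  [-15/16, 1/2, 1/8, 1/8, 5/16] . pi = 0
  [3/8, -15/16, 7/16, 1/8, 1/16] . pi = 0
  [1/16, 1/8, -7/8, 5/16, 3/16] . pi = 0
  [5/16, 3/16, 3/16, -7/8, 3/8] . pi = 0
  [1, 1, 1, 1, 1] . pi = 1

Solving yields:
  pi_s_1 = 169/763
  pi_s_2 = 5564/26705
  pi_s_3 = 4421/26705
  pi_s_4 = 6218/26705
  pi_s_5 = 4587/26705

Verification (pi * P):
  169/763*1/16 + 5564/26705*1/2 + 4421/26705*1/8 + 6218/26705*1/8 + 4587/26705*5/16 = 169/763 = pi_s_1  (ok)
  169/763*3/8 + 5564/26705*1/16 + 4421/26705*7/16 + 6218/26705*1/8 + 4587/26705*1/16 = 5564/26705 = pi_s_2  (ok)
  169/763*1/16 + 5564/26705*1/8 + 4421/26705*1/8 + 6218/26705*5/16 + 4587/26705*3/16 = 4421/26705 = pi_s_3  (ok)
  169/763*5/16 + 5564/26705*3/16 + 4421/26705*3/16 + 6218/26705*1/8 + 4587/26705*3/8 = 6218/26705 = pi_s_4  (ok)
  169/763*3/16 + 5564/26705*1/8 + 4421/26705*1/8 + 6218/26705*5/16 + 4587/26705*1/16 = 4587/26705 = pi_s_5  (ok)

Answer: 169/763 5564/26705 4421/26705 6218/26705 4587/26705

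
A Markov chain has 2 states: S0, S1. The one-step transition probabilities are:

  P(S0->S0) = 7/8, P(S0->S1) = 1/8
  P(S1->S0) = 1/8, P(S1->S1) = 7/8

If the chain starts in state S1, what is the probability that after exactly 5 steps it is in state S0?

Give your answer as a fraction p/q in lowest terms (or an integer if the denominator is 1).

Answer: 781/2048

Derivation:
Computing P^5 by repeated multiplication:
P^1 =
  S0: [7/8, 1/8]
  S1: [1/8, 7/8]
P^2 =
  S0: [25/32, 7/32]
  S1: [7/32, 25/32]
P^3 =
  S0: [91/128, 37/128]
  S1: [37/128, 91/128]
P^4 =
  S0: [337/512, 175/512]
  S1: [175/512, 337/512]
P^5 =
  S0: [1267/2048, 781/2048]
  S1: [781/2048, 1267/2048]

(P^5)[S1 -> S0] = 781/2048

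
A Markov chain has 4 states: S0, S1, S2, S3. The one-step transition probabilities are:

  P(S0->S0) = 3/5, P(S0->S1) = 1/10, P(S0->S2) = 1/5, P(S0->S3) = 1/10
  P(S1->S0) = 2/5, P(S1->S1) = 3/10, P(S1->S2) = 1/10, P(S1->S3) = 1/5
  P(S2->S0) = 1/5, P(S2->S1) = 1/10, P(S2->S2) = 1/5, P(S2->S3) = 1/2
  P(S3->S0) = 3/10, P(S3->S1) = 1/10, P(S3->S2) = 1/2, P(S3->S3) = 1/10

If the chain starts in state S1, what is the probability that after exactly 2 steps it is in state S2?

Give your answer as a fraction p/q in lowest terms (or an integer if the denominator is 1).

Answer: 23/100

Derivation:
Computing P^2 by repeated multiplication:
P^1 =
  S0: [3/5, 1/10, 1/5, 1/10]
  S1: [2/5, 3/10, 1/10, 1/5]
  S2: [1/5, 1/10, 1/5, 1/2]
  S3: [3/10, 1/10, 1/2, 1/10]
P^2 =
  S0: [47/100, 3/25, 11/50, 19/100]
  S1: [11/25, 4/25, 23/100, 17/100]
  S2: [7/20, 3/25, 17/50, 19/100]
  S3: [7/20, 3/25, 11/50, 31/100]

(P^2)[S1 -> S2] = 23/100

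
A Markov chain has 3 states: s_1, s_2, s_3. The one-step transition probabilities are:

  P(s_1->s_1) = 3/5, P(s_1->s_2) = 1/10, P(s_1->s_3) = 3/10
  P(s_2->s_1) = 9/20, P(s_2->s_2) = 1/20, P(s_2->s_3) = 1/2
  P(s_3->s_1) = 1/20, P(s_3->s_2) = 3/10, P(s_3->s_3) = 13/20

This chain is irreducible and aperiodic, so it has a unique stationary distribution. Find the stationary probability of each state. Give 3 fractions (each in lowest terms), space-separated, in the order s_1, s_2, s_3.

Answer: 73/257 50/257 134/257

Derivation:
The stationary distribution satisfies pi = pi * P, i.e.:
  pi_s_1 = 3/5*pi_s_1 + 9/20*pi_s_2 + 1/20*pi_s_3
  pi_s_2 = 1/10*pi_s_1 + 1/20*pi_s_2 + 3/10*pi_s_3
  pi_s_3 = 3/10*pi_s_1 + 1/2*pi_s_2 + 13/20*pi_s_3
with normalization: pi_s_1 + pi_s_2 + pi_s_3 = 1.

Using the first 2 balance equations plus normalization, the linear system A*pi = b is:
  [-2/5, 9/20, 1/20] . pi = 0
  [1/10, -19/20, 3/10] . pi = 0
  [1, 1, 1] . pi = 1

Solving yields:
  pi_s_1 = 73/257
  pi_s_2 = 50/257
  pi_s_3 = 134/257

Verification (pi * P):
  73/257*3/5 + 50/257*9/20 + 134/257*1/20 = 73/257 = pi_s_1  (ok)
  73/257*1/10 + 50/257*1/20 + 134/257*3/10 = 50/257 = pi_s_2  (ok)
  73/257*3/10 + 50/257*1/2 + 134/257*13/20 = 134/257 = pi_s_3  (ok)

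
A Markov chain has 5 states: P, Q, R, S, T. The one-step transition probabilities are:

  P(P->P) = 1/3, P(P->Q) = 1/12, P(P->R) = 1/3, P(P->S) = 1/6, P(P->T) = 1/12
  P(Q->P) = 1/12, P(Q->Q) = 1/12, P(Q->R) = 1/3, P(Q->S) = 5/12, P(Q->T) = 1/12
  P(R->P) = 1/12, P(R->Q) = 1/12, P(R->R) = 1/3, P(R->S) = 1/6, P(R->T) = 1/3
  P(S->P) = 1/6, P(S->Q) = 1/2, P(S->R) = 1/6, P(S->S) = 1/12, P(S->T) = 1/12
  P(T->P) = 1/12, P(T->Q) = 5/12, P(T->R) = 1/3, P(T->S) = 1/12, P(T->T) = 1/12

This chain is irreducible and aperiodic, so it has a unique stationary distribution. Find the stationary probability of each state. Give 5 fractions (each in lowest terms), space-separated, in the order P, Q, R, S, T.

The stationary distribution satisfies pi = pi * P, i.e.:
  pi_P = 1/3*pi_P + 1/12*pi_Q + 1/12*pi_R + 1/6*pi_S + 1/12*pi_T
  pi_Q = 1/12*pi_P + 1/12*pi_Q + 1/12*pi_R + 1/2*pi_S + 5/12*pi_T
  pi_R = 1/3*pi_P + 1/3*pi_Q + 1/3*pi_R + 1/6*pi_S + 1/3*pi_T
  pi_S = 1/6*pi_P + 5/12*pi_Q + 1/6*pi_R + 1/12*pi_S + 1/12*pi_T
  pi_T = 1/12*pi_P + 1/12*pi_Q + 1/3*pi_R + 1/12*pi_S + 1/12*pi_T
with normalization: pi_P + pi_Q + pi_R + pi_S + pi_T = 1.

Using the first 4 balance equations plus normalization, the linear system A*pi = b is:
  [-2/3, 1/12, 1/12, 1/6, 1/12] . pi = 0
  [1/12, -11/12, 1/12, 1/2, 5/12] . pi = 0
  [1/3, 1/3, -2/3, 1/6, 1/3] . pi = 0
  [1/6, 5/12, 1/6, -11/12, 1/12] . pi = 0
  [1, 1, 1, 1, 1] . pi = 1

Solving yields:
  pi_P = 56/423
  pi_Q = 731/3384
  pi_R = 85/282
  pi_S = 9/47
  pi_T = 179/1128

Verification (pi * P):
  56/423*1/3 + 731/3384*1/12 + 85/282*1/12 + 9/47*1/6 + 179/1128*1/12 = 56/423 = pi_P  (ok)
  56/423*1/12 + 731/3384*1/12 + 85/282*1/12 + 9/47*1/2 + 179/1128*5/12 = 731/3384 = pi_Q  (ok)
  56/423*1/3 + 731/3384*1/3 + 85/282*1/3 + 9/47*1/6 + 179/1128*1/3 = 85/282 = pi_R  (ok)
  56/423*1/6 + 731/3384*5/12 + 85/282*1/6 + 9/47*1/12 + 179/1128*1/12 = 9/47 = pi_S  (ok)
  56/423*1/12 + 731/3384*1/12 + 85/282*1/3 + 9/47*1/12 + 179/1128*1/12 = 179/1128 = pi_T  (ok)

Answer: 56/423 731/3384 85/282 9/47 179/1128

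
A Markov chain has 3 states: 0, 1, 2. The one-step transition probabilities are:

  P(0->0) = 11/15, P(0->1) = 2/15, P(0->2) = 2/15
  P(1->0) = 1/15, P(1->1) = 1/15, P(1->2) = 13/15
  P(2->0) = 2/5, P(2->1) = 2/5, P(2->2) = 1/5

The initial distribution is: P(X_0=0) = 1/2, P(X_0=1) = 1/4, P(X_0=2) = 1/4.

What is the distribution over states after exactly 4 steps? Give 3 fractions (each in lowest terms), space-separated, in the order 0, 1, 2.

Answer: 1/2 101/500 149/500

Derivation:
Propagating the distribution step by step (d_{t+1} = d_t * P):
d_0 = (0=1/2, 1=1/4, 2=1/4)
  d_1[0] = 1/2*11/15 + 1/4*1/15 + 1/4*2/5 = 29/60
  d_1[1] = 1/2*2/15 + 1/4*1/15 + 1/4*2/5 = 11/60
  d_1[2] = 1/2*2/15 + 1/4*13/15 + 1/4*1/5 = 1/3
d_1 = (0=29/60, 1=11/60, 2=1/3)
  d_2[0] = 29/60*11/15 + 11/60*1/15 + 1/3*2/5 = 1/2
  d_2[1] = 29/60*2/15 + 11/60*1/15 + 1/3*2/5 = 21/100
  d_2[2] = 29/60*2/15 + 11/60*13/15 + 1/3*1/5 = 29/100
d_2 = (0=1/2, 1=21/100, 2=29/100)
  d_3[0] = 1/2*11/15 + 21/100*1/15 + 29/100*2/5 = 149/300
  d_3[1] = 1/2*2/15 + 21/100*1/15 + 29/100*2/5 = 59/300
  d_3[2] = 1/2*2/15 + 21/100*13/15 + 29/100*1/5 = 23/75
d_3 = (0=149/300, 1=59/300, 2=23/75)
  d_4[0] = 149/300*11/15 + 59/300*1/15 + 23/75*2/5 = 1/2
  d_4[1] = 149/300*2/15 + 59/300*1/15 + 23/75*2/5 = 101/500
  d_4[2] = 149/300*2/15 + 59/300*13/15 + 23/75*1/5 = 149/500
d_4 = (0=1/2, 1=101/500, 2=149/500)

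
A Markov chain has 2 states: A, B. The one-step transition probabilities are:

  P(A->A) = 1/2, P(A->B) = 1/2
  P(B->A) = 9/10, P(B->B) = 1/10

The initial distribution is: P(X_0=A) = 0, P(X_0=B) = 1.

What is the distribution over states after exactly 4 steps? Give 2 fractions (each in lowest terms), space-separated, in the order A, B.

Propagating the distribution step by step (d_{t+1} = d_t * P):
d_0 = (A=0, B=1)
  d_1[A] = 0*1/2 + 1*9/10 = 9/10
  d_1[B] = 0*1/2 + 1*1/10 = 1/10
d_1 = (A=9/10, B=1/10)
  d_2[A] = 9/10*1/2 + 1/10*9/10 = 27/50
  d_2[B] = 9/10*1/2 + 1/10*1/10 = 23/50
d_2 = (A=27/50, B=23/50)
  d_3[A] = 27/50*1/2 + 23/50*9/10 = 171/250
  d_3[B] = 27/50*1/2 + 23/50*1/10 = 79/250
d_3 = (A=171/250, B=79/250)
  d_4[A] = 171/250*1/2 + 79/250*9/10 = 783/1250
  d_4[B] = 171/250*1/2 + 79/250*1/10 = 467/1250
d_4 = (A=783/1250, B=467/1250)

Answer: 783/1250 467/1250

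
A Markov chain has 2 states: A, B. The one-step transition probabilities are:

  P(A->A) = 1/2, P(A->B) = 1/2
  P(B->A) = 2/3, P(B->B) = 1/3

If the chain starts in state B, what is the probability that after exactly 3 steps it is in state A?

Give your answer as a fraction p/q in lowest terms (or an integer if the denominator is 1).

Answer: 31/54

Derivation:
Computing P^3 by repeated multiplication:
P^1 =
  A: [1/2, 1/2]
  B: [2/3, 1/3]
P^2 =
  A: [7/12, 5/12]
  B: [5/9, 4/9]
P^3 =
  A: [41/72, 31/72]
  B: [31/54, 23/54]

(P^3)[B -> A] = 31/54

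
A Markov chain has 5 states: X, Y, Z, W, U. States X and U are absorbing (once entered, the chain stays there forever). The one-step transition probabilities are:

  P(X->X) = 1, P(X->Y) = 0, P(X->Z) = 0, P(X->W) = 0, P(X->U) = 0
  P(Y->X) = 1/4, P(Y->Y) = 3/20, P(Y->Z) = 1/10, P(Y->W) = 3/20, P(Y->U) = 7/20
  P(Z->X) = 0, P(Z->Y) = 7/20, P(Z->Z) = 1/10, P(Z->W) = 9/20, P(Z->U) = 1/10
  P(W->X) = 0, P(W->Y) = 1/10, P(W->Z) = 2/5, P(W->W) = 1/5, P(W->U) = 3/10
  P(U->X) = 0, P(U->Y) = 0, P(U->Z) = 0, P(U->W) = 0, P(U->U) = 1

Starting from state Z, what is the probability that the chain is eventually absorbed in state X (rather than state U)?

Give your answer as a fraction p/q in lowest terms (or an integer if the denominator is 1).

Let a_i = P(absorbed in X | start in state i).
Boundary conditions: a_X = 1, a_U = 0.
For each transient state i, a_i = sum_j P(i->j) * a_j:
  a_Y = 1/4*a_X + 3/20*a_Y + 1/10*a_Z + 3/20*a_W + 7/20*a_U
  a_Z = 0*a_X + 7/20*a_Y + 1/10*a_Z + 9/20*a_W + 1/10*a_U
  a_W = 0*a_X + 1/10*a_Y + 2/5*a_Z + 1/5*a_W + 3/10*a_U

Substituting a_X = 1 and a_U = 0, rearrange to (I - Q) a = r where r[i] = P(i -> X):
  [17/20, -1/10, -3/20] . (a_Y, a_Z, a_W) = 1/4
  [-7/20, 9/10, -9/20] . (a_Y, a_Z, a_W) = 0
  [-1/10, -2/5, 4/5] . (a_Y, a_Z, a_W) = 0

Solving yields:
  a_Y = 135/392
  a_Z = 325/1568
  a_W = 115/784

Starting state is Z, so the absorption probability is a_Z = 325/1568.

Answer: 325/1568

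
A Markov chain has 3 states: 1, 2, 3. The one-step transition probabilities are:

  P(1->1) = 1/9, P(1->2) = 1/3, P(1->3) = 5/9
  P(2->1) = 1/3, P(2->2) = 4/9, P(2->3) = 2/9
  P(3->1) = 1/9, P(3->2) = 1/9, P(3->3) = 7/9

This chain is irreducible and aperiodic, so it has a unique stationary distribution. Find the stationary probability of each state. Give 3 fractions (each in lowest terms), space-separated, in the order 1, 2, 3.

Answer: 4/25 11/50 31/50

Derivation:
The stationary distribution satisfies pi = pi * P, i.e.:
  pi_1 = 1/9*pi_1 + 1/3*pi_2 + 1/9*pi_3
  pi_2 = 1/3*pi_1 + 4/9*pi_2 + 1/9*pi_3
  pi_3 = 5/9*pi_1 + 2/9*pi_2 + 7/9*pi_3
with normalization: pi_1 + pi_2 + pi_3 = 1.

Using the first 2 balance equations plus normalization, the linear system A*pi = b is:
  [-8/9, 1/3, 1/9] . pi = 0
  [1/3, -5/9, 1/9] . pi = 0
  [1, 1, 1] . pi = 1

Solving yields:
  pi_1 = 4/25
  pi_2 = 11/50
  pi_3 = 31/50

Verification (pi * P):
  4/25*1/9 + 11/50*1/3 + 31/50*1/9 = 4/25 = pi_1  (ok)
  4/25*1/3 + 11/50*4/9 + 31/50*1/9 = 11/50 = pi_2  (ok)
  4/25*5/9 + 11/50*2/9 + 31/50*7/9 = 31/50 = pi_3  (ok)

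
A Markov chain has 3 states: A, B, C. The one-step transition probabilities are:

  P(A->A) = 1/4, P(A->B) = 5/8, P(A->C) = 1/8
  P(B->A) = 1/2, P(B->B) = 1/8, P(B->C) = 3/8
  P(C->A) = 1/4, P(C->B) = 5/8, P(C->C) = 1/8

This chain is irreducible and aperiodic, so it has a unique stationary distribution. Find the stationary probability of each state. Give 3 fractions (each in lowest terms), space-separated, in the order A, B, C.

The stationary distribution satisfies pi = pi * P, i.e.:
  pi_A = 1/4*pi_A + 1/2*pi_B + 1/4*pi_C
  pi_B = 5/8*pi_A + 1/8*pi_B + 5/8*pi_C
  pi_C = 1/8*pi_A + 3/8*pi_B + 1/8*pi_C
with normalization: pi_A + pi_B + pi_C = 1.

Using the first 2 balance equations plus normalization, the linear system A*pi = b is:
  [-3/4, 1/2, 1/4] . pi = 0
  [5/8, -7/8, 5/8] . pi = 0
  [1, 1, 1] . pi = 1

Solving yields:
  pi_A = 17/48
  pi_B = 5/12
  pi_C = 11/48

Verification (pi * P):
  17/48*1/4 + 5/12*1/2 + 11/48*1/4 = 17/48 = pi_A  (ok)
  17/48*5/8 + 5/12*1/8 + 11/48*5/8 = 5/12 = pi_B  (ok)
  17/48*1/8 + 5/12*3/8 + 11/48*1/8 = 11/48 = pi_C  (ok)

Answer: 17/48 5/12 11/48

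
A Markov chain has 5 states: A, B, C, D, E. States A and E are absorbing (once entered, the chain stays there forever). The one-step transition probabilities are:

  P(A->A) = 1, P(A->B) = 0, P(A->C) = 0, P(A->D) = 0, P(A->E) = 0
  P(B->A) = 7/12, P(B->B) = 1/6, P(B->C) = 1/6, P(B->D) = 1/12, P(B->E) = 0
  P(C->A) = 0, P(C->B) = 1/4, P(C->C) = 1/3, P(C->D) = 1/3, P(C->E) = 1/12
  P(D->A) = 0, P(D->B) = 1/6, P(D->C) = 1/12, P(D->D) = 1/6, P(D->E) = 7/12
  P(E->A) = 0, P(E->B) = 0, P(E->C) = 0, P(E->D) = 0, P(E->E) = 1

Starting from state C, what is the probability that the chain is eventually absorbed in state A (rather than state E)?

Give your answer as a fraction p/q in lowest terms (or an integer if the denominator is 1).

Let a_i = P(absorbed in A | start in state i).
Boundary conditions: a_A = 1, a_E = 0.
For each transient state i, a_i = sum_j P(i->j) * a_j:
  a_B = 7/12*a_A + 1/6*a_B + 1/6*a_C + 1/12*a_D + 0*a_E
  a_C = 0*a_A + 1/4*a_B + 1/3*a_C + 1/3*a_D + 1/12*a_E
  a_D = 0*a_A + 1/6*a_B + 1/12*a_C + 1/6*a_D + 7/12*a_E

Substituting a_A = 1 and a_E = 0, rearrange to (I - Q) a = r where r[i] = P(i -> A):
  [5/6, -1/6, -1/12] . (a_B, a_C, a_D) = 7/12
  [-1/4, 2/3, -1/3] . (a_B, a_C, a_D) = 0
  [-1/6, -1/12, 5/6] . (a_B, a_C, a_D) = 0

Solving yields:
  a_B = 4/5
  a_C = 2/5
  a_D = 1/5

Starting state is C, so the absorption probability is a_C = 2/5.

Answer: 2/5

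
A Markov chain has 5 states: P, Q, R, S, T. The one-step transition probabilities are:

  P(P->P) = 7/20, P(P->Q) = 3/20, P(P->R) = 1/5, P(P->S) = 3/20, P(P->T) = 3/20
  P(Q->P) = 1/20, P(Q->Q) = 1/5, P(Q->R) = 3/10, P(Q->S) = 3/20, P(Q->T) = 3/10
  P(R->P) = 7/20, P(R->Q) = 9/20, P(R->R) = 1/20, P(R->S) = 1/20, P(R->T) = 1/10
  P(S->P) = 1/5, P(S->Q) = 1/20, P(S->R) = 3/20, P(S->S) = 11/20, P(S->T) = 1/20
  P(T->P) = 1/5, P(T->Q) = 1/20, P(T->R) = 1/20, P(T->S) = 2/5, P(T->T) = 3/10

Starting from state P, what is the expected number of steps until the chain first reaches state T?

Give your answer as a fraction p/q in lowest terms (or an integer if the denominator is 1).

Answer: 20216/2987

Derivation:
Let h_i = expected steps to first reach T from state i.
Boundary: h_T = 0.
First-step equations for the other states:
  h_P = 1 + 7/20*h_P + 3/20*h_Q + 1/5*h_R + 3/20*h_S + 3/20*h_T
  h_Q = 1 + 1/20*h_P + 1/5*h_Q + 3/10*h_R + 3/20*h_S + 3/10*h_T
  h_R = 1 + 7/20*h_P + 9/20*h_Q + 1/20*h_R + 1/20*h_S + 1/10*h_T
  h_S = 1 + 1/5*h_P + 1/20*h_Q + 3/20*h_R + 11/20*h_S + 1/20*h_T

Substituting h_T = 0 and rearranging gives the linear system (I - Q) h = 1:
  [13/20, -3/20, -1/5, -3/20] . (h_P, h_Q, h_R, h_S) = 1
  [-1/20, 4/5, -3/10, -3/20] . (h_P, h_Q, h_R, h_S) = 1
  [-7/20, -9/20, 19/20, -1/20] . (h_P, h_Q, h_R, h_S) = 1
  [-1/5, -1/20, -3/20, 9/20] . (h_P, h_Q, h_R, h_S) = 1

Solving yields:
  h_P = 20216/2987
  h_Q = 16992/2987
  h_R = 19912/2987
  h_S = 24148/2987

Starting state is P, so the expected hitting time is h_P = 20216/2987.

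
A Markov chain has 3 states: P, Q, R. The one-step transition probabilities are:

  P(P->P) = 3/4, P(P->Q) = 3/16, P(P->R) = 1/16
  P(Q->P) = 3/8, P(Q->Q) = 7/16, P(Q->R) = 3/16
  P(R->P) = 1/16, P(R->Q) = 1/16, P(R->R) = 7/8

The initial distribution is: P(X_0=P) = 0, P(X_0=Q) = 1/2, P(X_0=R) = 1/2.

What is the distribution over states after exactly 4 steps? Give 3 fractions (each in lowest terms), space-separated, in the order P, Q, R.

Propagating the distribution step by step (d_{t+1} = d_t * P):
d_0 = (P=0, Q=1/2, R=1/2)
  d_1[P] = 0*3/4 + 1/2*3/8 + 1/2*1/16 = 7/32
  d_1[Q] = 0*3/16 + 1/2*7/16 + 1/2*1/16 = 1/4
  d_1[R] = 0*1/16 + 1/2*3/16 + 1/2*7/8 = 17/32
d_1 = (P=7/32, Q=1/4, R=17/32)
  d_2[P] = 7/32*3/4 + 1/4*3/8 + 17/32*1/16 = 149/512
  d_2[Q] = 7/32*3/16 + 1/4*7/16 + 17/32*1/16 = 47/256
  d_2[R] = 7/32*1/16 + 1/4*3/16 + 17/32*7/8 = 269/512
d_2 = (P=149/512, Q=47/256, R=269/512)
  d_3[P] = 149/512*3/4 + 47/256*3/8 + 269/512*1/16 = 2621/8192
  d_3[Q] = 149/512*3/16 + 47/256*7/16 + 269/512*1/16 = 687/4096
  d_3[R] = 149/512*1/16 + 47/256*3/16 + 269/512*7/8 = 4197/8192
d_3 = (P=2621/8192, Q=687/4096, R=4197/8192)
  d_4[P] = 2621/8192*3/4 + 687/4096*3/8 + 4197/8192*1/16 = 43893/131072
  d_4[Q] = 2621/8192*3/16 + 687/4096*7/16 + 4197/8192*1/16 = 10839/65536
  d_4[R] = 2621/8192*1/16 + 687/4096*3/16 + 4197/8192*7/8 = 65501/131072
d_4 = (P=43893/131072, Q=10839/65536, R=65501/131072)

Answer: 43893/131072 10839/65536 65501/131072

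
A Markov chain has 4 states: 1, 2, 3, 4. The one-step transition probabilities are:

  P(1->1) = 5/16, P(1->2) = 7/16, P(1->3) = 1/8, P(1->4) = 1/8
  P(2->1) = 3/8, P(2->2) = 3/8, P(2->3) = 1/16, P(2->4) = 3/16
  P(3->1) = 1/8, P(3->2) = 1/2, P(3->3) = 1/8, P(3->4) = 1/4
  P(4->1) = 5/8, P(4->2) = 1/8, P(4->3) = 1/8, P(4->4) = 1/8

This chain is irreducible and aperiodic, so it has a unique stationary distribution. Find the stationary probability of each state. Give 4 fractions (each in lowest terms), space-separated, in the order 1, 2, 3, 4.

Answer: 814/2219 822/2219 226/2219 51/317

Derivation:
The stationary distribution satisfies pi = pi * P, i.e.:
  pi_1 = 5/16*pi_1 + 3/8*pi_2 + 1/8*pi_3 + 5/8*pi_4
  pi_2 = 7/16*pi_1 + 3/8*pi_2 + 1/2*pi_3 + 1/8*pi_4
  pi_3 = 1/8*pi_1 + 1/16*pi_2 + 1/8*pi_3 + 1/8*pi_4
  pi_4 = 1/8*pi_1 + 3/16*pi_2 + 1/4*pi_3 + 1/8*pi_4
with normalization: pi_1 + pi_2 + pi_3 + pi_4 = 1.

Using the first 3 balance equations plus normalization, the linear system A*pi = b is:
  [-11/16, 3/8, 1/8, 5/8] . pi = 0
  [7/16, -5/8, 1/2, 1/8] . pi = 0
  [1/8, 1/16, -7/8, 1/8] . pi = 0
  [1, 1, 1, 1] . pi = 1

Solving yields:
  pi_1 = 814/2219
  pi_2 = 822/2219
  pi_3 = 226/2219
  pi_4 = 51/317

Verification (pi * P):
  814/2219*5/16 + 822/2219*3/8 + 226/2219*1/8 + 51/317*5/8 = 814/2219 = pi_1  (ok)
  814/2219*7/16 + 822/2219*3/8 + 226/2219*1/2 + 51/317*1/8 = 822/2219 = pi_2  (ok)
  814/2219*1/8 + 822/2219*1/16 + 226/2219*1/8 + 51/317*1/8 = 226/2219 = pi_3  (ok)
  814/2219*1/8 + 822/2219*3/16 + 226/2219*1/4 + 51/317*1/8 = 51/317 = pi_4  (ok)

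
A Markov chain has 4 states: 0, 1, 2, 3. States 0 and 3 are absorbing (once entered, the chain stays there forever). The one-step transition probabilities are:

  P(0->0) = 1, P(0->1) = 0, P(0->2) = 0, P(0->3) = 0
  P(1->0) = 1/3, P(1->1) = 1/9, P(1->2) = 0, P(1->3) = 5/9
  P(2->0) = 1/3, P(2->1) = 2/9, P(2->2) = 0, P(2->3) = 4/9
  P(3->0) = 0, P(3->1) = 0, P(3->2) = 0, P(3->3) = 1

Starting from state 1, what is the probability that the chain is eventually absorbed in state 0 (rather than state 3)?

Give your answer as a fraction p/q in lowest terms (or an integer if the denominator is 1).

Let a_i = P(absorbed in 0 | start in state i).
Boundary conditions: a_0 = 1, a_3 = 0.
For each transient state i, a_i = sum_j P(i->j) * a_j:
  a_1 = 1/3*a_0 + 1/9*a_1 + 0*a_2 + 5/9*a_3
  a_2 = 1/3*a_0 + 2/9*a_1 + 0*a_2 + 4/9*a_3

Substituting a_0 = 1 and a_3 = 0, rearrange to (I - Q) a = r where r[i] = P(i -> 0):
  [8/9, 0] . (a_1, a_2) = 1/3
  [-2/9, 1] . (a_1, a_2) = 1/3

Solving yields:
  a_1 = 3/8
  a_2 = 5/12

Starting state is 1, so the absorption probability is a_1 = 3/8.

Answer: 3/8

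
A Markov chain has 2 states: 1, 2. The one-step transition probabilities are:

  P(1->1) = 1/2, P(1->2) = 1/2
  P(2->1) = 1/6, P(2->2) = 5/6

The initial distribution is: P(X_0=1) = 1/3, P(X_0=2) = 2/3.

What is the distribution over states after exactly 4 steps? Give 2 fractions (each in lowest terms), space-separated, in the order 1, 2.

Propagating the distribution step by step (d_{t+1} = d_t * P):
d_0 = (1=1/3, 2=2/3)
  d_1[1] = 1/3*1/2 + 2/3*1/6 = 5/18
  d_1[2] = 1/3*1/2 + 2/3*5/6 = 13/18
d_1 = (1=5/18, 2=13/18)
  d_2[1] = 5/18*1/2 + 13/18*1/6 = 7/27
  d_2[2] = 5/18*1/2 + 13/18*5/6 = 20/27
d_2 = (1=7/27, 2=20/27)
  d_3[1] = 7/27*1/2 + 20/27*1/6 = 41/162
  d_3[2] = 7/27*1/2 + 20/27*5/6 = 121/162
d_3 = (1=41/162, 2=121/162)
  d_4[1] = 41/162*1/2 + 121/162*1/6 = 61/243
  d_4[2] = 41/162*1/2 + 121/162*5/6 = 182/243
d_4 = (1=61/243, 2=182/243)

Answer: 61/243 182/243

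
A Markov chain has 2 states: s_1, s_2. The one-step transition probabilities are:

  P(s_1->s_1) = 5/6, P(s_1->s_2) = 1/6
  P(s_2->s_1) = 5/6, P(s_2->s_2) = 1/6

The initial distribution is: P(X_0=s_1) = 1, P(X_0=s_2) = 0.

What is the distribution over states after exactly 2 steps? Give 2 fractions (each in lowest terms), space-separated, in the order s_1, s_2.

Answer: 5/6 1/6

Derivation:
Propagating the distribution step by step (d_{t+1} = d_t * P):
d_0 = (s_1=1, s_2=0)
  d_1[s_1] = 1*5/6 + 0*5/6 = 5/6
  d_1[s_2] = 1*1/6 + 0*1/6 = 1/6
d_1 = (s_1=5/6, s_2=1/6)
  d_2[s_1] = 5/6*5/6 + 1/6*5/6 = 5/6
  d_2[s_2] = 5/6*1/6 + 1/6*1/6 = 1/6
d_2 = (s_1=5/6, s_2=1/6)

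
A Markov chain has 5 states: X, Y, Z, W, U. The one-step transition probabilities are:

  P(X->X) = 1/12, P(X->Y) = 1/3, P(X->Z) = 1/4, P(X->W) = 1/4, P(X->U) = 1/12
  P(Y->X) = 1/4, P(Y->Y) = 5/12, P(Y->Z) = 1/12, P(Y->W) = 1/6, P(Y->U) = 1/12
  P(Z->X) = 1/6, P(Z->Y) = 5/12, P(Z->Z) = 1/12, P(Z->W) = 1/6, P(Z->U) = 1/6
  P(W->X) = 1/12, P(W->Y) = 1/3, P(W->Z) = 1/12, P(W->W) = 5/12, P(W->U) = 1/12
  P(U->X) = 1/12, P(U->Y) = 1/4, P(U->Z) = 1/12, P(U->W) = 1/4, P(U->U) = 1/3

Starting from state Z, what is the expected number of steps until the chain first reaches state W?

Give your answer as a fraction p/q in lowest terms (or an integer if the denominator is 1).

Answer: 18372/3547

Derivation:
Let h_i = expected steps to first reach W from state i.
Boundary: h_W = 0.
First-step equations for the other states:
  h_X = 1 + 1/12*h_X + 1/3*h_Y + 1/4*h_Z + 1/4*h_W + 1/12*h_U
  h_Y = 1 + 1/4*h_X + 5/12*h_Y + 1/12*h_Z + 1/6*h_W + 1/12*h_U
  h_Z = 1 + 1/6*h_X + 5/12*h_Y + 1/12*h_Z + 1/6*h_W + 1/6*h_U
  h_U = 1 + 1/12*h_X + 1/4*h_Y + 1/12*h_Z + 1/4*h_W + 1/3*h_U

Substituting h_W = 0 and rearranging gives the linear system (I - Q) h = 1:
  [11/12, -1/3, -1/4, -1/12] . (h_X, h_Y, h_Z, h_U) = 1
  [-1/4, 7/12, -1/12, -1/12] . (h_X, h_Y, h_Z, h_U) = 1
  [-1/6, -5/12, 11/12, -1/6] . (h_X, h_Y, h_Z, h_U) = 1
  [-1/12, -1/4, -1/12, 2/3] . (h_X, h_Y, h_Z, h_U) = 1

Solving yields:
  h_X = 17088/3547
  h_Y = 18408/3547
  h_Z = 18372/3547
  h_U = 16656/3547

Starting state is Z, so the expected hitting time is h_Z = 18372/3547.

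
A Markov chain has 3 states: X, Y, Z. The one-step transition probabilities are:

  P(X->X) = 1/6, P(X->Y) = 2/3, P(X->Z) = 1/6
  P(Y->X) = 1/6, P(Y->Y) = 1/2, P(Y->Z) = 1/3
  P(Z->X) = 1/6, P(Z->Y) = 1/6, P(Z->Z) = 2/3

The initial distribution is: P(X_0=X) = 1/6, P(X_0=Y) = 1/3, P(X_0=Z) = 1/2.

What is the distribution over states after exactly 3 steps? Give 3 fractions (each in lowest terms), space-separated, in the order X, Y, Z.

Propagating the distribution step by step (d_{t+1} = d_t * P):
d_0 = (X=1/6, Y=1/3, Z=1/2)
  d_1[X] = 1/6*1/6 + 1/3*1/6 + 1/2*1/6 = 1/6
  d_1[Y] = 1/6*2/3 + 1/3*1/2 + 1/2*1/6 = 13/36
  d_1[Z] = 1/6*1/6 + 1/3*1/3 + 1/2*2/3 = 17/36
d_1 = (X=1/6, Y=13/36, Z=17/36)
  d_2[X] = 1/6*1/6 + 13/36*1/6 + 17/36*1/6 = 1/6
  d_2[Y] = 1/6*2/3 + 13/36*1/2 + 17/36*1/6 = 10/27
  d_2[Z] = 1/6*1/6 + 13/36*1/3 + 17/36*2/3 = 25/54
d_2 = (X=1/6, Y=10/27, Z=25/54)
  d_3[X] = 1/6*1/6 + 10/27*1/6 + 25/54*1/6 = 1/6
  d_3[Y] = 1/6*2/3 + 10/27*1/2 + 25/54*1/6 = 121/324
  d_3[Z] = 1/6*1/6 + 10/27*1/3 + 25/54*2/3 = 149/324
d_3 = (X=1/6, Y=121/324, Z=149/324)

Answer: 1/6 121/324 149/324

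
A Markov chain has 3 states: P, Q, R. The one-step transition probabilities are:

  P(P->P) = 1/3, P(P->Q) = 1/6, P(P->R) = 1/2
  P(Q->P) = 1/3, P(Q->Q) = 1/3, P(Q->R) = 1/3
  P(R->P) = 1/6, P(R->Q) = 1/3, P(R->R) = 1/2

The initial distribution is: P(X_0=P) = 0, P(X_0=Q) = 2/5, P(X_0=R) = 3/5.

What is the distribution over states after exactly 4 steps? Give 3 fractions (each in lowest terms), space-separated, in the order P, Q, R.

Answer: 1673/6480 47/162 2927/6480

Derivation:
Propagating the distribution step by step (d_{t+1} = d_t * P):
d_0 = (P=0, Q=2/5, R=3/5)
  d_1[P] = 0*1/3 + 2/5*1/3 + 3/5*1/6 = 7/30
  d_1[Q] = 0*1/6 + 2/5*1/3 + 3/5*1/3 = 1/3
  d_1[R] = 0*1/2 + 2/5*1/3 + 3/5*1/2 = 13/30
d_1 = (P=7/30, Q=1/3, R=13/30)
  d_2[P] = 7/30*1/3 + 1/3*1/3 + 13/30*1/6 = 47/180
  d_2[Q] = 7/30*1/6 + 1/3*1/3 + 13/30*1/3 = 53/180
  d_2[R] = 7/30*1/2 + 1/3*1/3 + 13/30*1/2 = 4/9
d_2 = (P=47/180, Q=53/180, R=4/9)
  d_3[P] = 47/180*1/3 + 53/180*1/3 + 4/9*1/6 = 7/27
  d_3[Q] = 47/180*1/6 + 53/180*1/3 + 4/9*1/3 = 313/1080
  d_3[R] = 47/180*1/2 + 53/180*1/3 + 4/9*1/2 = 487/1080
d_3 = (P=7/27, Q=313/1080, R=487/1080)
  d_4[P] = 7/27*1/3 + 313/1080*1/3 + 487/1080*1/6 = 1673/6480
  d_4[Q] = 7/27*1/6 + 313/1080*1/3 + 487/1080*1/3 = 47/162
  d_4[R] = 7/27*1/2 + 313/1080*1/3 + 487/1080*1/2 = 2927/6480
d_4 = (P=1673/6480, Q=47/162, R=2927/6480)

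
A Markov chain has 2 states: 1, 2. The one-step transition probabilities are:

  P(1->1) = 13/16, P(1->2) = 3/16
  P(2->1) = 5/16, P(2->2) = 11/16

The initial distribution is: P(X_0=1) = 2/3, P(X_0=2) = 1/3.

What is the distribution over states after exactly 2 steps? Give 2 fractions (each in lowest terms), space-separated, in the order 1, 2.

Propagating the distribution step by step (d_{t+1} = d_t * P):
d_0 = (1=2/3, 2=1/3)
  d_1[1] = 2/3*13/16 + 1/3*5/16 = 31/48
  d_1[2] = 2/3*3/16 + 1/3*11/16 = 17/48
d_1 = (1=31/48, 2=17/48)
  d_2[1] = 31/48*13/16 + 17/48*5/16 = 61/96
  d_2[2] = 31/48*3/16 + 17/48*11/16 = 35/96
d_2 = (1=61/96, 2=35/96)

Answer: 61/96 35/96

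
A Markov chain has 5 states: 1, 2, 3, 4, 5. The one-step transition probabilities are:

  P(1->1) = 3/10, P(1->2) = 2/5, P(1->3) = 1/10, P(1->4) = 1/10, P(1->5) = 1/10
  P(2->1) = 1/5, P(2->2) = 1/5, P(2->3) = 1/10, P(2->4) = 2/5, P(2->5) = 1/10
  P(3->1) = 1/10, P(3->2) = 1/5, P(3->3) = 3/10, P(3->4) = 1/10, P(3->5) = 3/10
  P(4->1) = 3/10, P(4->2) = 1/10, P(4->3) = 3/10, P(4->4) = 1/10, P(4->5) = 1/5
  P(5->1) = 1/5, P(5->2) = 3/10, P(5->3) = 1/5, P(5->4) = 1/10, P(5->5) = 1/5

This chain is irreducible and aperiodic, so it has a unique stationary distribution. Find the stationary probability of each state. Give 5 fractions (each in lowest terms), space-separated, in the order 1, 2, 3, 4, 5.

The stationary distribution satisfies pi = pi * P, i.e.:
  pi_1 = 3/10*pi_1 + 1/5*pi_2 + 1/10*pi_3 + 3/10*pi_4 + 1/5*pi_5
  pi_2 = 2/5*pi_1 + 1/5*pi_2 + 1/5*pi_3 + 1/10*pi_4 + 3/10*pi_5
  pi_3 = 1/10*pi_1 + 1/10*pi_2 + 3/10*pi_3 + 3/10*pi_4 + 1/5*pi_5
  pi_4 = 1/10*pi_1 + 2/5*pi_2 + 1/10*pi_3 + 1/10*pi_4 + 1/10*pi_5
  pi_5 = 1/10*pi_1 + 1/10*pi_2 + 3/10*pi_3 + 1/5*pi_4 + 1/5*pi_5
with normalization: pi_1 + pi_2 + pi_3 + pi_4 + pi_5 = 1.

Using the first 4 balance equations plus normalization, the linear system A*pi = b is:
  [-7/10, 1/5, 1/10, 3/10, 1/5] . pi = 0
  [2/5, -4/5, 1/5, 1/10, 3/10] . pi = 0
  [1/10, 1/10, -7/10, 3/10, 1/5] . pi = 0
  [1/10, 2/5, 1/10, -9/10, 1/10] . pi = 0
  [1, 1, 1, 1, 1] . pi = 1

Solving yields:
  pi_1 = 119/540
  pi_2 = 112/459
  pi_3 = 581/3060
  pi_4 = 53/306
  pi_5 = 44/255

Verification (pi * P):
  119/540*3/10 + 112/459*1/5 + 581/3060*1/10 + 53/306*3/10 + 44/255*1/5 = 119/540 = pi_1  (ok)
  119/540*2/5 + 112/459*1/5 + 581/3060*1/5 + 53/306*1/10 + 44/255*3/10 = 112/459 = pi_2  (ok)
  119/540*1/10 + 112/459*1/10 + 581/3060*3/10 + 53/306*3/10 + 44/255*1/5 = 581/3060 = pi_3  (ok)
  119/540*1/10 + 112/459*2/5 + 581/3060*1/10 + 53/306*1/10 + 44/255*1/10 = 53/306 = pi_4  (ok)
  119/540*1/10 + 112/459*1/10 + 581/3060*3/10 + 53/306*1/5 + 44/255*1/5 = 44/255 = pi_5  (ok)

Answer: 119/540 112/459 581/3060 53/306 44/255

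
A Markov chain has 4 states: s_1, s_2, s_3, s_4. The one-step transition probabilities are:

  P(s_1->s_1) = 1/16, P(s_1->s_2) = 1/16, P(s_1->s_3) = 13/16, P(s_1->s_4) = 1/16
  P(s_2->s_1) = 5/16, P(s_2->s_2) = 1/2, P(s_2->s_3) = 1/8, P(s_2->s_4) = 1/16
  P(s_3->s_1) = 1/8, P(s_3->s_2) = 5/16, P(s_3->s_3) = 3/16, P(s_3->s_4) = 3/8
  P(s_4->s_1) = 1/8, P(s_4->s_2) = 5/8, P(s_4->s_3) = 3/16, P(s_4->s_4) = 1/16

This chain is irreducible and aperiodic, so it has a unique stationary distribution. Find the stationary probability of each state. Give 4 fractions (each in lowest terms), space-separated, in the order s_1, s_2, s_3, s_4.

Answer: 1001/5393 2077/5393 1507/5393 808/5393

Derivation:
The stationary distribution satisfies pi = pi * P, i.e.:
  pi_s_1 = 1/16*pi_s_1 + 5/16*pi_s_2 + 1/8*pi_s_3 + 1/8*pi_s_4
  pi_s_2 = 1/16*pi_s_1 + 1/2*pi_s_2 + 5/16*pi_s_3 + 5/8*pi_s_4
  pi_s_3 = 13/16*pi_s_1 + 1/8*pi_s_2 + 3/16*pi_s_3 + 3/16*pi_s_4
  pi_s_4 = 1/16*pi_s_1 + 1/16*pi_s_2 + 3/8*pi_s_3 + 1/16*pi_s_4
with normalization: pi_s_1 + pi_s_2 + pi_s_3 + pi_s_4 = 1.

Using the first 3 balance equations plus normalization, the linear system A*pi = b is:
  [-15/16, 5/16, 1/8, 1/8] . pi = 0
  [1/16, -1/2, 5/16, 5/8] . pi = 0
  [13/16, 1/8, -13/16, 3/16] . pi = 0
  [1, 1, 1, 1] . pi = 1

Solving yields:
  pi_s_1 = 1001/5393
  pi_s_2 = 2077/5393
  pi_s_3 = 1507/5393
  pi_s_4 = 808/5393

Verification (pi * P):
  1001/5393*1/16 + 2077/5393*5/16 + 1507/5393*1/8 + 808/5393*1/8 = 1001/5393 = pi_s_1  (ok)
  1001/5393*1/16 + 2077/5393*1/2 + 1507/5393*5/16 + 808/5393*5/8 = 2077/5393 = pi_s_2  (ok)
  1001/5393*13/16 + 2077/5393*1/8 + 1507/5393*3/16 + 808/5393*3/16 = 1507/5393 = pi_s_3  (ok)
  1001/5393*1/16 + 2077/5393*1/16 + 1507/5393*3/8 + 808/5393*1/16 = 808/5393 = pi_s_4  (ok)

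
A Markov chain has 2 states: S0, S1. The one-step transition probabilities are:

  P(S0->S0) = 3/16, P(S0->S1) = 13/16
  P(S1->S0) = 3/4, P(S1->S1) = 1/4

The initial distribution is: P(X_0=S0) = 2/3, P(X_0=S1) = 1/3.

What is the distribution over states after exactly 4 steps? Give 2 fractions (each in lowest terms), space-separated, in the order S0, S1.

Answer: 16341/32768 16427/32768

Derivation:
Propagating the distribution step by step (d_{t+1} = d_t * P):
d_0 = (S0=2/3, S1=1/3)
  d_1[S0] = 2/3*3/16 + 1/3*3/4 = 3/8
  d_1[S1] = 2/3*13/16 + 1/3*1/4 = 5/8
d_1 = (S0=3/8, S1=5/8)
  d_2[S0] = 3/8*3/16 + 5/8*3/4 = 69/128
  d_2[S1] = 3/8*13/16 + 5/8*1/4 = 59/128
d_2 = (S0=69/128, S1=59/128)
  d_3[S0] = 69/128*3/16 + 59/128*3/4 = 915/2048
  d_3[S1] = 69/128*13/16 + 59/128*1/4 = 1133/2048
d_3 = (S0=915/2048, S1=1133/2048)
  d_4[S0] = 915/2048*3/16 + 1133/2048*3/4 = 16341/32768
  d_4[S1] = 915/2048*13/16 + 1133/2048*1/4 = 16427/32768
d_4 = (S0=16341/32768, S1=16427/32768)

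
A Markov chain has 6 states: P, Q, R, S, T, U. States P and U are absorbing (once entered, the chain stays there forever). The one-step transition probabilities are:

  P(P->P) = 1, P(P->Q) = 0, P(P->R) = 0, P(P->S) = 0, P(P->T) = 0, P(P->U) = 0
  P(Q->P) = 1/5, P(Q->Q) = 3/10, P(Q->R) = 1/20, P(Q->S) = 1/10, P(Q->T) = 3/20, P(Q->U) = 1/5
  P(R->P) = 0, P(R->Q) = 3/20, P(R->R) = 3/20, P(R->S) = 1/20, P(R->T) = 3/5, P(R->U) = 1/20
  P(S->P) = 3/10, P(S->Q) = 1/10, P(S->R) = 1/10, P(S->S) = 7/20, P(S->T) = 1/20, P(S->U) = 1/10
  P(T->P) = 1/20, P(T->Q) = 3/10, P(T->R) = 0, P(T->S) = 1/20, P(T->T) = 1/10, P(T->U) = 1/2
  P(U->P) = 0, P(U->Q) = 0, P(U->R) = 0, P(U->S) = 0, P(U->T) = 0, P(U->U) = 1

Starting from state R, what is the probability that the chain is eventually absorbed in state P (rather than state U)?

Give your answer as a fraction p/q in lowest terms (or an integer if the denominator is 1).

Answer: 13061/46919

Derivation:
Let a_i = P(absorbed in P | start in state i).
Boundary conditions: a_P = 1, a_U = 0.
For each transient state i, a_i = sum_j P(i->j) * a_j:
  a_Q = 1/5*a_P + 3/10*a_Q + 1/20*a_R + 1/10*a_S + 3/20*a_T + 1/5*a_U
  a_R = 0*a_P + 3/20*a_Q + 3/20*a_R + 1/20*a_S + 3/5*a_T + 1/20*a_U
  a_S = 3/10*a_P + 1/10*a_Q + 1/10*a_R + 7/20*a_S + 1/20*a_T + 1/10*a_U
  a_T = 1/20*a_P + 3/10*a_Q + 0*a_R + 1/20*a_S + 1/10*a_T + 1/2*a_U

Substituting a_P = 1 and a_U = 0, rearrange to (I - Q) a = r where r[i] = P(i -> P):
  [7/10, -1/20, -1/10, -3/20] . (a_Q, a_R, a_S, a_T) = 1/5
  [-3/20, 17/20, -1/20, -3/5] . (a_Q, a_R, a_S, a_T) = 0
  [-1/10, -1/10, 13/20, -1/20] . (a_Q, a_R, a_S, a_T) = 3/10
  [-3/10, 0, -1/20, 9/10] . (a_Q, a_R, a_S, a_T) = 1/20

Solving yields:
  a_Q = 20658/46919
  a_R = 13061/46919
  a_S = 27691/46919
  a_T = 11031/46919

Starting state is R, so the absorption probability is a_R = 13061/46919.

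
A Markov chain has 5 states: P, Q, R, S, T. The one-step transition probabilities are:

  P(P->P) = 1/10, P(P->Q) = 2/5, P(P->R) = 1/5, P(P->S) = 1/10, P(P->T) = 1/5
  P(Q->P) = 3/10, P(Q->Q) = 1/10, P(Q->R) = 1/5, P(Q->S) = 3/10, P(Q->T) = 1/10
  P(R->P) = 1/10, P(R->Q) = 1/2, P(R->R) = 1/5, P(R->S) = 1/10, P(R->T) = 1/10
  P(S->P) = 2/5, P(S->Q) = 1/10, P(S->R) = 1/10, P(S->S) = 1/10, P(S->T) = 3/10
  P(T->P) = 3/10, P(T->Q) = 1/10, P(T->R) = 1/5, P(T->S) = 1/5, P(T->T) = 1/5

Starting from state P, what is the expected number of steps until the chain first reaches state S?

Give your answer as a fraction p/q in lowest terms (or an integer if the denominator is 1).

Answer: 6350/1097

Derivation:
Let h_i = expected steps to first reach S from state i.
Boundary: h_S = 0.
First-step equations for the other states:
  h_P = 1 + 1/10*h_P + 2/5*h_Q + 1/5*h_R + 1/10*h_S + 1/5*h_T
  h_Q = 1 + 3/10*h_P + 1/10*h_Q + 1/5*h_R + 3/10*h_S + 1/10*h_T
  h_R = 1 + 1/10*h_P + 1/2*h_Q + 1/5*h_R + 1/10*h_S + 1/10*h_T
  h_T = 1 + 3/10*h_P + 1/10*h_Q + 1/5*h_R + 1/5*h_S + 1/5*h_T

Substituting h_S = 0 and rearranging gives the linear system (I - Q) h = 1:
  [9/10, -2/5, -1/5, -1/5] . (h_P, h_Q, h_R, h_T) = 1
  [-3/10, 9/10, -1/5, -1/10] . (h_P, h_Q, h_R, h_T) = 1
  [-1/10, -1/2, 4/5, -1/10] . (h_P, h_Q, h_R, h_T) = 1
  [-3/10, -1/10, -1/5, 4/5] . (h_P, h_Q, h_R, h_T) = 1

Solving yields:
  h_P = 6350/1097
  h_Q = 5400/1097
  h_R = 6290/1097
  h_T = 6000/1097

Starting state is P, so the expected hitting time is h_P = 6350/1097.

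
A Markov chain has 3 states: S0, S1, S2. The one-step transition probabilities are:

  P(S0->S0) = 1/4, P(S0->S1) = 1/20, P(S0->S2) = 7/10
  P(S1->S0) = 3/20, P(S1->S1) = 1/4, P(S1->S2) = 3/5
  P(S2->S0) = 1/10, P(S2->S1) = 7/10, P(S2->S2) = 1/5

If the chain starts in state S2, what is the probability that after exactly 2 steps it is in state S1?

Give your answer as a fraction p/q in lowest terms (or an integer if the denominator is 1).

Answer: 8/25

Derivation:
Computing P^2 by repeated multiplication:
P^1 =
  S0: [1/4, 1/20, 7/10]
  S1: [3/20, 1/4, 3/5]
  S2: [1/10, 7/10, 1/5]
P^2 =
  S0: [7/50, 103/200, 69/200]
  S1: [27/200, 49/100, 3/8]
  S2: [3/20, 8/25, 53/100]

(P^2)[S2 -> S1] = 8/25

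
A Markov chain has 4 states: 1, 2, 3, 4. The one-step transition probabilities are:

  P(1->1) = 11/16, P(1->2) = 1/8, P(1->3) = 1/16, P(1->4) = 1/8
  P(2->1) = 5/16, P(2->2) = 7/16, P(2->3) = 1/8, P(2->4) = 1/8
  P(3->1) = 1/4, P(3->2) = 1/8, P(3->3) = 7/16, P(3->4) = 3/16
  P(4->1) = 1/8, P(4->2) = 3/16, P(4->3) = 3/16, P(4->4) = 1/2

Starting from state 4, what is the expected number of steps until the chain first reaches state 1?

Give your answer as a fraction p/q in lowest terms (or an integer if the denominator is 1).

Answer: 208/41

Derivation:
Let h_i = expected steps to first reach 1 from state i.
Boundary: h_1 = 0.
First-step equations for the other states:
  h_2 = 1 + 5/16*h_1 + 7/16*h_2 + 1/8*h_3 + 1/8*h_4
  h_3 = 1 + 1/4*h_1 + 1/8*h_2 + 7/16*h_3 + 3/16*h_4
  h_4 = 1 + 1/8*h_1 + 3/16*h_2 + 3/16*h_3 + 1/2*h_4

Substituting h_1 = 0 and rearranging gives the linear system (I - Q) h = 1:
  [9/16, -1/8, -1/8] . (h_2, h_3, h_4) = 1
  [-1/8, 9/16, -3/16] . (h_2, h_3, h_4) = 1
  [-3/16, -3/16, 1/2] . (h_2, h_3, h_4) = 1

Solving yields:
  h_2 = 1744/451
  h_3 = 1952/451
  h_4 = 208/41

Starting state is 4, so the expected hitting time is h_4 = 208/41.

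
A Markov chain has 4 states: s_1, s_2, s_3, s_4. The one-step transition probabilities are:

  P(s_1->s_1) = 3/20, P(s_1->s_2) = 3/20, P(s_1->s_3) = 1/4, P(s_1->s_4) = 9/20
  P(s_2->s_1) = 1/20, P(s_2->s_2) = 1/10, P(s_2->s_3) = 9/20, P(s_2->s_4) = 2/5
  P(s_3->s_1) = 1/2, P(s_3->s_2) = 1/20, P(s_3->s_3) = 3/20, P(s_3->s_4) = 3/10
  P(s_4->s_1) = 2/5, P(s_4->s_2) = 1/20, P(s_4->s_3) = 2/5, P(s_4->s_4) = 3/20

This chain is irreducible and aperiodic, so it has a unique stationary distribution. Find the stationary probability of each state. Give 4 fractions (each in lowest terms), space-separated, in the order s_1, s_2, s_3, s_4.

The stationary distribution satisfies pi = pi * P, i.e.:
  pi_s_1 = 3/20*pi_s_1 + 1/20*pi_s_2 + 1/2*pi_s_3 + 2/5*pi_s_4
  pi_s_2 = 3/20*pi_s_1 + 1/10*pi_s_2 + 1/20*pi_s_3 + 1/20*pi_s_4
  pi_s_3 = 1/4*pi_s_1 + 9/20*pi_s_2 + 3/20*pi_s_3 + 2/5*pi_s_4
  pi_s_4 = 9/20*pi_s_1 + 2/5*pi_s_2 + 3/10*pi_s_3 + 3/20*pi_s_4
with normalization: pi_s_1 + pi_s_2 + pi_s_3 + pi_s_4 = 1.

Using the first 3 balance equations plus normalization, the linear system A*pi = b is:
  [-17/20, 1/20, 1/2, 2/5] . pi = 0
  [3/20, -9/10, 1/20, 1/20] . pi = 0
  [1/4, 9/20, -17/20, 2/5] . pi = 0
  [1, 1, 1, 1] . pi = 1

Solving yields:
  pi_s_1 = 3931/12335
  pi_s_2 = 1063/12335
  pi_s_3 = 3518/12335
  pi_s_4 = 3823/12335

Verification (pi * P):
  3931/12335*3/20 + 1063/12335*1/20 + 3518/12335*1/2 + 3823/12335*2/5 = 3931/12335 = pi_s_1  (ok)
  3931/12335*3/20 + 1063/12335*1/10 + 3518/12335*1/20 + 3823/12335*1/20 = 1063/12335 = pi_s_2  (ok)
  3931/12335*1/4 + 1063/12335*9/20 + 3518/12335*3/20 + 3823/12335*2/5 = 3518/12335 = pi_s_3  (ok)
  3931/12335*9/20 + 1063/12335*2/5 + 3518/12335*3/10 + 3823/12335*3/20 = 3823/12335 = pi_s_4  (ok)

Answer: 3931/12335 1063/12335 3518/12335 3823/12335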